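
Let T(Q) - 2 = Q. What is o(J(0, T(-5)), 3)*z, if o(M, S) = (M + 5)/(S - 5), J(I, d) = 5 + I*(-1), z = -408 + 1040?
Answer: -3160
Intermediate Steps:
T(Q) = 2 + Q
z = 632
J(I, d) = 5 - I
o(M, S) = (5 + M)/(-5 + S)
o(J(0, T(-5)), 3)*z = ((5 + (5 - 1*0))/(-5 + 3))*632 = ((5 + (5 + 0))/(-2))*632 = -(5 + 5)/2*632 = -½*10*632 = -5*632 = -3160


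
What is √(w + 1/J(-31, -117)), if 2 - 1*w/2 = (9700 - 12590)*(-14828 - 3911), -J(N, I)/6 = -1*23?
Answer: I*√2062682606166/138 ≈ 10407.0*I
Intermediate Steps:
J(N, I) = 138 (J(N, I) = -(-6)*23 = -6*(-23) = 138)
w = -108311416 (w = 4 - 2*(9700 - 12590)*(-14828 - 3911) = 4 - (-5780)*(-18739) = 4 - 2*54155710 = 4 - 108311420 = -108311416)
√(w + 1/J(-31, -117)) = √(-108311416 + 1/138) = √(-14946975407/138) = I*√2062682606166/138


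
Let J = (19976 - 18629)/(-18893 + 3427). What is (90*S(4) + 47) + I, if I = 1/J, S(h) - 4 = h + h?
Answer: 1502603/1347 ≈ 1115.5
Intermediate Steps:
J = -1347/15466 (J = 1347/(-15466) = 1347*(-1/15466) = -1347/15466 ≈ -0.087094)
S(h) = 4 + 2*h (S(h) = 4 + (h + h) = 4 + 2*h)
I = -15466/1347 (I = 1/(-1347/15466) = -15466/1347 ≈ -11.482)
(90*S(4) + 47) + I = (90*(4 + 2*4) + 47) - 15466/1347 = (90*(4 + 8) + 47) - 15466/1347 = (90*12 + 47) - 15466/1347 = (1080 + 47) - 15466/1347 = 1127 - 15466/1347 = 1502603/1347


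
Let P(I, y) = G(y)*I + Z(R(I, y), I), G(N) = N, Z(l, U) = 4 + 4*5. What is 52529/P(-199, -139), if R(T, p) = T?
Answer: 52529/27685 ≈ 1.8974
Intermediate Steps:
Z(l, U) = 24 (Z(l, U) = 4 + 20 = 24)
P(I, y) = 24 + I*y (P(I, y) = y*I + 24 = I*y + 24 = 24 + I*y)
52529/P(-199, -139) = 52529/(24 - 199*(-139)) = 52529/(24 + 27661) = 52529/27685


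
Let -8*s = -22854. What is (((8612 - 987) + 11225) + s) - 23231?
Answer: -6097/4 ≈ -1524.3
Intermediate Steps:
s = 11427/4 (s = -⅛*(-22854) = 11427/4 ≈ 2856.8)
(((8612 - 987) + 11225) + s) - 23231 = (((8612 - 987) + 11225) + 11427/4) - 23231 = ((7625 + 11225) + 11427/4) - 23231 = (18850 + 11427/4) - 23231 = 86827/4 - 23231 = -6097/4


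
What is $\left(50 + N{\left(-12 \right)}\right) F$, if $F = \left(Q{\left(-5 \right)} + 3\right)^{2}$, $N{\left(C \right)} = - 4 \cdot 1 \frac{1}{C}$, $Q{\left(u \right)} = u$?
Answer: $\frac{604}{3} \approx 201.33$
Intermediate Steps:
$N{\left(C \right)} = - \frac{4}{C}$
$F = 4$ ($F = \left(-5 + 3\right)^{2} = \left(-2\right)^{2} = 4$)
$\left(50 + N{\left(-12 \right)}\right) F = \left(50 - \frac{4}{-12}\right) 4 = \left(50 - - \frac{1}{3}\right) 4 = \left(50 + \frac{1}{3}\right) 4 = \frac{151}{3} \cdot 4 = \frac{604}{3}$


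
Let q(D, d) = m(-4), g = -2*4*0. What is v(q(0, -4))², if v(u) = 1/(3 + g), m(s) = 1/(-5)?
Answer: ⅑ ≈ 0.11111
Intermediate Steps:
m(s) = -⅕
g = 0 (g = -8*0 = 0)
q(D, d) = -⅕
v(u) = ⅓ (v(u) = 1/(3 + 0) = 1/3 = ⅓)
v(q(0, -4))² = (⅓)² = ⅑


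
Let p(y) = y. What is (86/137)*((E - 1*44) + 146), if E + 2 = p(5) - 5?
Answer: 8600/137 ≈ 62.774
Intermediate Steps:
E = -2 (E = -2 + (5 - 5) = -2 + 0 = -2)
(86/137)*((E - 1*44) + 146) = (86/137)*((-2 - 1*44) + 146) = (86*(1/137))*((-2 - 44) + 146) = 86*(-46 + 146)/137 = (86/137)*100 = 8600/137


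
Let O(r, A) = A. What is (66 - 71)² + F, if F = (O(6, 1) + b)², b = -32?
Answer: 986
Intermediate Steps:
F = 961 (F = (1 - 32)² = (-31)² = 961)
(66 - 71)² + F = (66 - 71)² + 961 = (-5)² + 961 = 25 + 961 = 986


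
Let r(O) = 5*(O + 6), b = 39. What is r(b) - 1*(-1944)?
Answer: 2169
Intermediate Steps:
r(O) = 30 + 5*O (r(O) = 5*(6 + O) = 30 + 5*O)
r(b) - 1*(-1944) = (30 + 5*39) - 1*(-1944) = (30 + 195) + 1944 = 225 + 1944 = 2169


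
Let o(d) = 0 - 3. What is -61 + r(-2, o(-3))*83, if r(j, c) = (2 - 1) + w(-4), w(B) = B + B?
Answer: -642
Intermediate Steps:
o(d) = -3
w(B) = 2*B
r(j, c) = -7 (r(j, c) = (2 - 1) + 2*(-4) = 1 - 8 = -7)
-61 + r(-2, o(-3))*83 = -61 - 7*83 = -61 - 581 = -642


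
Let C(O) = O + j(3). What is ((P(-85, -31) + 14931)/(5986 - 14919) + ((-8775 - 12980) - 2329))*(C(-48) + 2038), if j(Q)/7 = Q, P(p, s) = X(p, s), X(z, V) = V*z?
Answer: -432686635318/8933 ≈ -4.8437e+7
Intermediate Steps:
P(p, s) = p*s (P(p, s) = s*p = p*s)
j(Q) = 7*Q
C(O) = 21 + O (C(O) = O + 7*3 = O + 21 = 21 + O)
((P(-85, -31) + 14931)/(5986 - 14919) + ((-8775 - 12980) - 2329))*(C(-48) + 2038) = ((-85*(-31) + 14931)/(5986 - 14919) + ((-8775 - 12980) - 2329))*((21 - 48) + 2038) = ((2635 + 14931)/(-8933) + (-21755 - 2329))*(-27 + 2038) = (17566*(-1/8933) - 24084)*2011 = (-17566/8933 - 24084)*2011 = -215159938/8933*2011 = -432686635318/8933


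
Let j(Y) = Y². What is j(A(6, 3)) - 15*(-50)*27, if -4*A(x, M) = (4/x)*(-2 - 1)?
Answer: 81001/4 ≈ 20250.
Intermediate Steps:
A(x, M) = 3/x (A(x, M) = -4/x*(-2 - 1)/4 = -4/x*(-3)/4 = -(-3)/x = 3/x)
j(A(6, 3)) - 15*(-50)*27 = (3/6)² - 15*(-50)*27 = (3*(⅙))² + 750*27 = (½)² + 20250 = ¼ + 20250 = 81001/4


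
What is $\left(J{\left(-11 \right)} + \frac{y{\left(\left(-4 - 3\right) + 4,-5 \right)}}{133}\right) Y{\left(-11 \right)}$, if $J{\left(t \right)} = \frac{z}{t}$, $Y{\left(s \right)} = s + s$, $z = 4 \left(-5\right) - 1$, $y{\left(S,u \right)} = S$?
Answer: $- \frac{5520}{133} \approx -41.504$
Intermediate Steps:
$z = -21$ ($z = -20 - 1 = -21$)
$Y{\left(s \right)} = 2 s$
$J{\left(t \right)} = - \frac{21}{t}$
$\left(J{\left(-11 \right)} + \frac{y{\left(\left(-4 - 3\right) + 4,-5 \right)}}{133}\right) Y{\left(-11 \right)} = \left(- \frac{21}{-11} + \frac{\left(-4 - 3\right) + 4}{133}\right) 2 \left(-11\right) = \left(\left(-21\right) \left(- \frac{1}{11}\right) + \left(-7 + 4\right) \frac{1}{133}\right) \left(-22\right) = \left(\frac{21}{11} - \frac{3}{133}\right) \left(-22\right) = \frac{2760}{1463} \left(-22\right) = - \frac{5520}{133}$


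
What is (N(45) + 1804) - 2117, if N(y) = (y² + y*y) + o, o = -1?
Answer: 3736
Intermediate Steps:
N(y) = -1 + 2*y² (N(y) = (y² + y*y) - 1 = (y² + y²) - 1 = 2*y² - 1 = -1 + 2*y²)
(N(45) + 1804) - 2117 = ((-1 + 2*45²) + 1804) - 2117 = ((-1 + 2*2025) + 1804) - 2117 = ((-1 + 4050) + 1804) - 2117 = (4049 + 1804) - 2117 = 5853 - 2117 = 3736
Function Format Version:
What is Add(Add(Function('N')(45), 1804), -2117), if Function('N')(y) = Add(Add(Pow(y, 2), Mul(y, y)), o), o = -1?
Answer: 3736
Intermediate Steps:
Function('N')(y) = Add(-1, Mul(2, Pow(y, 2))) (Function('N')(y) = Add(Add(Pow(y, 2), Mul(y, y)), -1) = Add(Add(Pow(y, 2), Pow(y, 2)), -1) = Add(Mul(2, Pow(y, 2)), -1) = Add(-1, Mul(2, Pow(y, 2))))
Add(Add(Function('N')(45), 1804), -2117) = Add(Add(Add(-1, Mul(2, Pow(45, 2))), 1804), -2117) = Add(Add(Add(-1, Mul(2, 2025)), 1804), -2117) = Add(Add(Add(-1, 4050), 1804), -2117) = Add(Add(4049, 1804), -2117) = Add(5853, -2117) = 3736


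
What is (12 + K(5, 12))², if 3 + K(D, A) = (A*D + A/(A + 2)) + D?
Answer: 274576/49 ≈ 5603.6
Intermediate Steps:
K(D, A) = -3 + D + A*D + A/(2 + A) (K(D, A) = -3 + ((A*D + A/(A + 2)) + D) = -3 + ((A*D + A/(2 + A)) + D) = -3 + (D + A*D + A/(2 + A)) = -3 + D + A*D + A/(2 + A))
(12 + K(5, 12))² = (12 + (-6 - 2*12 + 2*5 + 5*12² + 3*12*5)/(2 + 12))² = (12 + (-6 - 24 + 10 + 5*144 + 180)/14)² = (12 + (-6 - 24 + 10 + 720 + 180)/14)² = (12 + (1/14)*880)² = (12 + 440/7)² = (524/7)² = 274576/49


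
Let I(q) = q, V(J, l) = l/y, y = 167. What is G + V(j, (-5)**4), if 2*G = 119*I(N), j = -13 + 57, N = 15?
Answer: 299345/334 ≈ 896.24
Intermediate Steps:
j = 44
V(J, l) = l/167
G = 1785/2 (G = (119*15)/2 = (1/2)*1785 = 1785/2 ≈ 892.50)
G + V(j, (-5)**4) = 1785/2 + (1/167)*(-5)**4 = 1785/2 + (1/167)*625 = 1785/2 + 625/167 = 299345/334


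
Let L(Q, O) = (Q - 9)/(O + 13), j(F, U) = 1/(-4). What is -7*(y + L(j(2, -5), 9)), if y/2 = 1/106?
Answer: 13111/4664 ≈ 2.8111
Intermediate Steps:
y = 1/53 (y = 2/106 = 2*(1/106) = 1/53 ≈ 0.018868)
j(F, U) = -¼
L(Q, O) = (-9 + Q)/(13 + O)
-7*(y + L(j(2, -5), 9)) = -7*(1/53 + (-9 - ¼)/(13 + 9)) = -7*(1/53 - 37/4/22) = -7*(1/53 + (1/22)*(-37/4)) = -7*(1/53 - 37/88) = -7*(-1873/4664) = 13111/4664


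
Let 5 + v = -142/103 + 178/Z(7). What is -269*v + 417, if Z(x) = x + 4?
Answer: -2515322/1133 ≈ -2220.1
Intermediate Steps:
Z(x) = 4 + x
v = 11107/1133 (v = -5 + (-142/103 + 178/(4 + 7)) = -5 + (-142*1/103 + 178/11) = -5 + (-142/103 + 178*(1/11)) = -5 + (-142/103 + 178/11) = -5 + 16772/1133 = 11107/1133 ≈ 9.8032)
-269*v + 417 = -269*11107/1133 + 417 = -2987783/1133 + 417 = -2515322/1133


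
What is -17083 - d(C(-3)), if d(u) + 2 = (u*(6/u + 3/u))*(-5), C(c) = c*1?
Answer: -17036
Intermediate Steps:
C(c) = c
d(u) = -47 (d(u) = -2 + (u*(6/u + 3/u))*(-5) = -2 + (u*(9/u))*(-5) = -2 + 9*(-5) = -2 - 45 = -47)
-17083 - d(C(-3)) = -17083 - 1*(-47) = -17083 + 47 = -17036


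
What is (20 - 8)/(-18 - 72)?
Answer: -2/15 ≈ -0.13333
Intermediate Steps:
(20 - 8)/(-18 - 72) = 12/(-90) = -1/90*12 = -2/15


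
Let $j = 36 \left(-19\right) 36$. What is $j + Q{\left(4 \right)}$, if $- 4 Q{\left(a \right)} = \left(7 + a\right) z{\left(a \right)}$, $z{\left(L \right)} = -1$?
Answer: $- \frac{98485}{4} \approx -24621.0$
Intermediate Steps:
$j = -24624$ ($j = \left(-684\right) 36 = -24624$)
$Q{\left(a \right)} = \frac{7}{4} + \frac{a}{4}$ ($Q{\left(a \right)} = - \frac{\left(7 + a\right) \left(-1\right)}{4} = - \frac{-7 - a}{4} = \frac{7}{4} + \frac{a}{4}$)
$j + Q{\left(4 \right)} = -24624 + \left(\frac{7}{4} + \frac{1}{4} \cdot 4\right) = -24624 + \left(\frac{7}{4} + 1\right) = -24624 + \frac{11}{4} = - \frac{98485}{4}$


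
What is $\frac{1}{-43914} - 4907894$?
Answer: $- \frac{215525257117}{43914} \approx -4.9079 \cdot 10^{6}$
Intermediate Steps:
$\frac{1}{-43914} - 4907894 = - \frac{1}{43914} - 4907894 = - \frac{215525257117}{43914}$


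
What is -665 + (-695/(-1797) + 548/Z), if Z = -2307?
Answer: -918752642/1381893 ≈ -664.85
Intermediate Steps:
-665 + (-695/(-1797) + 548/Z) = -665 + (-695/(-1797) + 548/(-2307)) = -665 + (-695*(-1/1797) + 548*(-1/2307)) = -665 + (695/1797 - 548/2307) = -665 + 206203/1381893 = -918752642/1381893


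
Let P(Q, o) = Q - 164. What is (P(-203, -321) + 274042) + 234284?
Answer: 507959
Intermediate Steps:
P(Q, o) = -164 + Q
(P(-203, -321) + 274042) + 234284 = ((-164 - 203) + 274042) + 234284 = (-367 + 274042) + 234284 = 273675 + 234284 = 507959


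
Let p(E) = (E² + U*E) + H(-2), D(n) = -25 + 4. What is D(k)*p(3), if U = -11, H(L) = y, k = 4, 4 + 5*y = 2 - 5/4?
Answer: 10353/20 ≈ 517.65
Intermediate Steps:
y = -13/20 (y = -⅘ + (2 - 5/4)/5 = -⅘ + (⅕)*(¾) = -⅘ + 3/20 = -13/20 ≈ -0.65000)
H(L) = -13/20
D(n) = -21
p(E) = -13/20 + E² - 11*E (p(E) = (E² - 11*E) - 13/20 = -13/20 + E² - 11*E)
D(k)*p(3) = -21*(-13/20 + 3² - 11*3) = -21*(-13/20 + 9 - 33) = -21*(-493/20) = 10353/20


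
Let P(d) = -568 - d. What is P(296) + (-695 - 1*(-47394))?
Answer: 45835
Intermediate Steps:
P(296) + (-695 - 1*(-47394)) = (-568 - 1*296) + (-695 - 1*(-47394)) = (-568 - 296) + (-695 + 47394) = -864 + 46699 = 45835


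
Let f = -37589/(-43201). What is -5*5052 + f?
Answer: -1091219671/43201 ≈ -25259.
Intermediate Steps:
f = 37589/43201 (f = -37589*(-1/43201) = 37589/43201 ≈ 0.87010)
-5*5052 + f = -5*5052 + 37589/43201 = -25260 + 37589/43201 = -1091219671/43201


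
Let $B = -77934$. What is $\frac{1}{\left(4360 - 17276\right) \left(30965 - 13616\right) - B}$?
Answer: $- \frac{1}{224001750} \approx -4.4642 \cdot 10^{-9}$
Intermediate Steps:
$\frac{1}{\left(4360 - 17276\right) \left(30965 - 13616\right) - B} = \frac{1}{\left(4360 - 17276\right) \left(30965 - 13616\right) - -77934} = \frac{1}{\left(-12916\right) 17349 + 77934} = \frac{1}{-224079684 + 77934} = \frac{1}{-224001750} = - \frac{1}{224001750}$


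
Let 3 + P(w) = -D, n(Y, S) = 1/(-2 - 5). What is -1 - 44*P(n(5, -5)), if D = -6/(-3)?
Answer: 219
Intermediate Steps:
n(Y, S) = -⅐ (n(Y, S) = 1/(-7) = -⅐)
D = 2 (D = -6*(-⅓) = 2)
P(w) = -5 (P(w) = -3 - 1*2 = -3 - 2 = -5)
-1 - 44*P(n(5, -5)) = -1 - 44*(-5) = -1 + 220 = 219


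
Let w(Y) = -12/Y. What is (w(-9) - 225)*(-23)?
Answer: 15433/3 ≈ 5144.3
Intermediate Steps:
(w(-9) - 225)*(-23) = (-12/(-9) - 225)*(-23) = (-12*(-⅑) - 225)*(-23) = (4/3 - 225)*(-23) = -671/3*(-23) = 15433/3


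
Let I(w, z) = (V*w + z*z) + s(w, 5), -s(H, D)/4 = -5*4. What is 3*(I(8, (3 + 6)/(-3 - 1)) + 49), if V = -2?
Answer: 5667/16 ≈ 354.19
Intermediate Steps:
s(H, D) = 80 (s(H, D) = -(-20)*4 = -4*(-20) = 80)
I(w, z) = 80 + z**2 - 2*w (I(w, z) = (-2*w + z*z) + 80 = (-2*w + z**2) + 80 = (z**2 - 2*w) + 80 = 80 + z**2 - 2*w)
3*(I(8, (3 + 6)/(-3 - 1)) + 49) = 3*((80 + ((3 + 6)/(-3 - 1))**2 - 2*8) + 49) = 3*((80 + (9/(-4))**2 - 16) + 49) = 3*((80 + (9*(-1/4))**2 - 16) + 49) = 3*((80 + (-9/4)**2 - 16) + 49) = 3*((80 + 81/16 - 16) + 49) = 3*(1105/16 + 49) = 3*(1889/16) = 5667/16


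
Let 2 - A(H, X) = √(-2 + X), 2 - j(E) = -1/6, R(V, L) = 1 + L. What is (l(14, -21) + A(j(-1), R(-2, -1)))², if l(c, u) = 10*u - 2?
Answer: (210 + I*√2)² ≈ 44098.0 + 594.0*I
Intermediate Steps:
j(E) = 13/6 (j(E) = 2 - (-1)/6 = 2 - 1*(-⅙) = 2 + ⅙ = 13/6)
A(H, X) = 2 - √(-2 + X)
l(c, u) = -2 + 10*u
(l(14, -21) + A(j(-1), R(-2, -1)))² = ((-2 + 10*(-21)) + (2 - √(-2 + (1 - 1))))² = ((-2 - 210) + (2 - √(-2 + 0)))² = (-212 + (2 - √(-2)))² = (-212 + (2 - I*√2))² = (-210 - I*√2)²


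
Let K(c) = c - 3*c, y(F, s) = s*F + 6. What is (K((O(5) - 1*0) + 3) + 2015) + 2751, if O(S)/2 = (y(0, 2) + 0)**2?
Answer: 4616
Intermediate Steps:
y(F, s) = 6 + F*s (y(F, s) = F*s + 6 = 6 + F*s)
O(S) = 72 (O(S) = 2*((6 + 0*2) + 0)**2 = 2*((6 + 0) + 0)**2 = 2*(6 + 0)**2 = 2*6**2 = 2*36 = 72)
K(c) = -2*c
(K((O(5) - 1*0) + 3) + 2015) + 2751 = (-2*((72 - 1*0) + 3) + 2015) + 2751 = (-2*((72 + 0) + 3) + 2015) + 2751 = (-2*(72 + 3) + 2015) + 2751 = (-2*75 + 2015) + 2751 = (-150 + 2015) + 2751 = 1865 + 2751 = 4616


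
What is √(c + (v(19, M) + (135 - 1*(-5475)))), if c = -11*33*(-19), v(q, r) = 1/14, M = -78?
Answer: 23*√4634/14 ≈ 111.83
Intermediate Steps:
v(q, r) = 1/14
c = 6897 (c = -363*(-19) = 6897)
√(c + (v(19, M) + (135 - 1*(-5475)))) = √(6897 + (1/14 + (135 - 1*(-5475)))) = √(6897 + (1/14 + (135 + 5475))) = √(6897 + (1/14 + 5610)) = √(6897 + 78541/14) = √(175099/14) = 23*√4634/14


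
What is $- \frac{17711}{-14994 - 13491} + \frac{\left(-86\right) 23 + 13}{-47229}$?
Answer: $\frac{297481948}{448439355} \approx 0.66337$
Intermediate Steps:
$- \frac{17711}{-14994 - 13491} + \frac{\left(-86\right) 23 + 13}{-47229} = - \frac{17711}{-28485} + \left(-1978 + 13\right) \left(- \frac{1}{47229}\right) = \left(-17711\right) \left(- \frac{1}{28485}\right) - - \frac{655}{15743} = \frac{17711}{28485} + \frac{655}{15743} = \frac{297481948}{448439355}$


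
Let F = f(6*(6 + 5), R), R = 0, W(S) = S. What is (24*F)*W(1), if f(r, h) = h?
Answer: 0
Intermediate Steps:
F = 0
(24*F)*W(1) = (24*0)*1 = 0*1 = 0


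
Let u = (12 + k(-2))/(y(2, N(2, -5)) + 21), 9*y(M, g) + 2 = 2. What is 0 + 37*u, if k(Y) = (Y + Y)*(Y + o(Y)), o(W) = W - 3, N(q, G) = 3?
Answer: 1480/21 ≈ 70.476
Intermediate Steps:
o(W) = -3 + W
y(M, g) = 0 (y(M, g) = -2/9 + (1/9)*2 = -2/9 + 2/9 = 0)
k(Y) = 2*Y*(-3 + 2*Y) (k(Y) = (Y + Y)*(Y + (-3 + Y)) = (2*Y)*(-3 + 2*Y) = 2*Y*(-3 + 2*Y))
u = 40/21 (u = (12 + 2*(-2)*(-3 + 2*(-2)))/(0 + 21) = (12 + 2*(-2)*(-3 - 4))/21 = (12 + 2*(-2)*(-7))*(1/21) = (12 + 28)*(1/21) = 40*(1/21) = 40/21 ≈ 1.9048)
0 + 37*u = 0 + 37*(40/21) = 0 + 1480/21 = 1480/21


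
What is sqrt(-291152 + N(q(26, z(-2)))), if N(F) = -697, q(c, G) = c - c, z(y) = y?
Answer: I*sqrt(291849) ≈ 540.23*I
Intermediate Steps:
q(c, G) = 0
sqrt(-291152 + N(q(26, z(-2)))) = sqrt(-291152 - 697) = sqrt(-291849) = I*sqrt(291849)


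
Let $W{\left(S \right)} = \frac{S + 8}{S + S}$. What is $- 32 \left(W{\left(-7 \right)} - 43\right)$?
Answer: $\frac{9648}{7} \approx 1378.3$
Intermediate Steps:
$W{\left(S \right)} = \frac{8 + S}{2 S}$
$- 32 \left(W{\left(-7 \right)} - 43\right) = - 32 \left(\frac{8 - 7}{2 \left(-7\right)} - 43\right) = - 32 \left(\frac{1}{2} \left(- \frac{1}{7}\right) 1 - 43\right) = - 32 \left(- \frac{1}{14} - 43\right) = \left(-32\right) \left(- \frac{603}{14}\right) = \frac{9648}{7}$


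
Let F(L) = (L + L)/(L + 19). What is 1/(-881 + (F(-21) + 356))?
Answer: -1/504 ≈ -0.0019841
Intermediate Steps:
F(L) = 2*L/(19 + L) (F(L) = (2*L)/(19 + L) = 2*L/(19 + L))
1/(-881 + (F(-21) + 356)) = 1/(-881 + (2*(-21)/(19 - 21) + 356)) = 1/(-881 + (2*(-21)/(-2) + 356)) = 1/(-881 + (2*(-21)*(-½) + 356)) = 1/(-881 + (21 + 356)) = 1/(-881 + 377) = 1/(-504) = -1/504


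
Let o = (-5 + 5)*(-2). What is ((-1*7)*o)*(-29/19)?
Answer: 0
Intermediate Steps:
o = 0 (o = 0*(-2) = 0)
((-1*7)*o)*(-29/19) = (-1*7*0)*(-29/19) = (-7*0)*(-29*1/19) = 0*(-29/19) = 0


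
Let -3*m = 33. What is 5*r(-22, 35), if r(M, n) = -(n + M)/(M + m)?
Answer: 65/33 ≈ 1.9697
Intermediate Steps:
m = -11 (m = -⅓*33 = -11)
r(M, n) = -(M + n)/(-11 + M) (r(M, n) = -(n + M)/(M - 11) = -(M + n)/(-11 + M))
5*r(-22, 35) = 5*((-1*(-22) - 1*35)/(-11 - 22)) = 5*((22 - 35)/(-33)) = 5*(-1/33*(-13)) = 5*(13/33) = 65/33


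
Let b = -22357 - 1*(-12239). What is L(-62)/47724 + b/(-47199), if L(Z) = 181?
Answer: 163804817/750841692 ≈ 0.21816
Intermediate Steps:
b = -10118 (b = -22357 + 12239 = -10118)
L(-62)/47724 + b/(-47199) = 181/47724 - 10118/(-47199) = 181*(1/47724) - 10118*(-1/47199) = 181/47724 + 10118/47199 = 163804817/750841692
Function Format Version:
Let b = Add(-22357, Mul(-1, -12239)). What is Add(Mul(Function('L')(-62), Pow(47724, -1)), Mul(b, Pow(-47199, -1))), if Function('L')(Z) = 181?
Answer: Rational(163804817, 750841692) ≈ 0.21816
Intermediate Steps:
b = -10118 (b = Add(-22357, 12239) = -10118)
Add(Mul(Function('L')(-62), Pow(47724, -1)), Mul(b, Pow(-47199, -1))) = Add(Mul(181, Pow(47724, -1)), Mul(-10118, Pow(-47199, -1))) = Add(Mul(181, Rational(1, 47724)), Mul(-10118, Rational(-1, 47199))) = Add(Rational(181, 47724), Rational(10118, 47199)) = Rational(163804817, 750841692)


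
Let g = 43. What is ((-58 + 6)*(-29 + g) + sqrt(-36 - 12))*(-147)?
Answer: 107016 - 588*I*sqrt(3) ≈ 1.0702e+5 - 1018.4*I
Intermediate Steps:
((-58 + 6)*(-29 + g) + sqrt(-36 - 12))*(-147) = ((-58 + 6)*(-29 + 43) + sqrt(-36 - 12))*(-147) = (-52*14 + sqrt(-48))*(-147) = (-728 + 4*I*sqrt(3))*(-147) = 107016 - 588*I*sqrt(3)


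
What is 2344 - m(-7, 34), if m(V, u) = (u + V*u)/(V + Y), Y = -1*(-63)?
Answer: 32867/14 ≈ 2347.6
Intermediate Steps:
Y = 63
m(V, u) = (u + V*u)/(63 + V) (m(V, u) = (u + V*u)/(V + 63) = (u + V*u)/(63 + V))
2344 - m(-7, 34) = 2344 - 34*(1 - 7)/(63 - 7) = 2344 - 34*(-6)/56 = 2344 - 1*(-51/14) = 2344 + 51/14 = 32867/14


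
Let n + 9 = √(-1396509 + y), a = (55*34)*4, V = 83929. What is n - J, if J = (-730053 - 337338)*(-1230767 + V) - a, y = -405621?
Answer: -1224124552187 + I*√1802130 ≈ -1.2241e+12 + 1342.4*I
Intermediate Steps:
a = 7480 (a = 1870*4 = 7480)
n = -9 + I*√1802130 (n = -9 + √(-1396509 - 405621) = -9 + √(-1802130) = -9 + I*√1802130 ≈ -9.0 + 1342.4*I)
J = 1224124552178 (J = (-730053 - 337338)*(-1230767 + 83929) - 1*7480 = -1067391*(-1146838) - 7480 = 1224124559658 - 7480 = 1224124552178)
n - J = (-9 + I*√1802130) - 1*1224124552178 = (-9 + I*√1802130) - 1224124552178 = -1224124552187 + I*√1802130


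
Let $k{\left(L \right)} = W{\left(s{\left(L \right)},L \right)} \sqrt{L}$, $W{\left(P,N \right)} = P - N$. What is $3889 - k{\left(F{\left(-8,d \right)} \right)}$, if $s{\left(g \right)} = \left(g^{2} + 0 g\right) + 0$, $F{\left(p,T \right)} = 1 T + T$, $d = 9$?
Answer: $3889 - 918 \sqrt{2} \approx 2590.8$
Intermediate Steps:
$F{\left(p,T \right)} = 2 T$ ($F{\left(p,T \right)} = T + T = 2 T$)
$s{\left(g \right)} = g^{2}$ ($s{\left(g \right)} = \left(g^{2} + 0\right) + 0 = g^{2} + 0 = g^{2}$)
$k{\left(L \right)} = \sqrt{L} \left(L^{2} - L\right)$ ($k{\left(L \right)} = \left(L^{2} - L\right) \sqrt{L} = \sqrt{L} \left(L^{2} - L\right)$)
$3889 - k{\left(F{\left(-8,d \right)} \right)} = 3889 - \left(2 \cdot 9\right)^{\frac{3}{2}} \left(-1 + 2 \cdot 9\right) = 3889 - 18^{\frac{3}{2}} \left(-1 + 18\right) = 3889 - 54 \sqrt{2} \cdot 17 = 3889 - 918 \sqrt{2}$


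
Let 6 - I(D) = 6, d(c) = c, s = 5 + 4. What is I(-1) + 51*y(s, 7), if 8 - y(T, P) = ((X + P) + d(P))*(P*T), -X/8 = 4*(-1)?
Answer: -147390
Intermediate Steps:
s = 9
I(D) = 0 (I(D) = 6 - 1*6 = 6 - 6 = 0)
X = 32 (X = -32*(-1) = -8*(-4) = 32)
y(T, P) = 8 - P*T*(32 + 2*P) (y(T, P) = 8 - ((32 + P) + P)*P*T = 8 - (32 + 2*P)*P*T = 8 - P*T*(32 + 2*P))
I(-1) + 51*y(s, 7) = 0 + 51*(8 - 32*7*9 - 2*9*7²) = 0 + 51*(8 - 2016 - 2*9*49) = 0 + 51*(8 - 2016 - 882) = 0 + 51*(-2890) = 0 - 147390 = -147390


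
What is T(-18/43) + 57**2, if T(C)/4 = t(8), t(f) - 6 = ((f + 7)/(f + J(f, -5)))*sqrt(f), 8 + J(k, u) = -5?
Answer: 3273 - 24*sqrt(2) ≈ 3239.1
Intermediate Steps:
J(k, u) = -13 (J(k, u) = -8 - 5 = -13)
t(f) = 6 + sqrt(f)*(7 + f)/(-13 + f) (t(f) = 6 + ((f + 7)/(f - 13))*sqrt(f) = 6 + ((7 + f)/(-13 + f))*sqrt(f) = 6 + sqrt(f)*(7 + f)/(-13 + f))
T(C) = 24 - 24*sqrt(2) (T(C) = 4*((-78 + 8**(3/2) + 6*8 + 7*sqrt(8))/(-13 + 8)) = 4*((-78 + 16*sqrt(2) + 48 + 7*(2*sqrt(2)))/(-5)) = 4*(-(-78 + 16*sqrt(2) + 48 + 14*sqrt(2))/5) = 4*(-(-30 + 30*sqrt(2))/5) = 4*(6 - 6*sqrt(2)) = 24 - 24*sqrt(2))
T(-18/43) + 57**2 = (24 - 24*sqrt(2)) + 57**2 = (24 - 24*sqrt(2)) + 3249 = 3273 - 24*sqrt(2)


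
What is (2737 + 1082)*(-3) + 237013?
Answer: 225556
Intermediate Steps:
(2737 + 1082)*(-3) + 237013 = 3819*(-3) + 237013 = -11457 + 237013 = 225556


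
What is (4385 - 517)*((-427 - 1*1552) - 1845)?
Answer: -14791232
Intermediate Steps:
(4385 - 517)*((-427 - 1*1552) - 1845) = 3868*((-427 - 1552) - 1845) = 3868*(-1979 - 1845) = 3868*(-3824) = -14791232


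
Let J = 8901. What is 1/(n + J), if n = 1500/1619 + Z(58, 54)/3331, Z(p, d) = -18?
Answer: 5392889/48007072347 ≈ 0.00011234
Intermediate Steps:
n = 4967358/5392889 (n = 1500/1619 - 18/3331 = 4967358/5392889 ≈ 0.92109)
1/(n + J) = 1/(4967358/5392889 + 8901) = 1/(48007072347/5392889) = 5392889/48007072347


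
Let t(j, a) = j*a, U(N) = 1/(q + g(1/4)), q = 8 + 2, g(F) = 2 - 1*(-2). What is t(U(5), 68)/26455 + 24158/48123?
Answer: 4475335412/8911657755 ≈ 0.50219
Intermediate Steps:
g(F) = 4 (g(F) = 2 + 2 = 4)
q = 10
U(N) = 1/14 (U(N) = 1/(10 + 4) = 1/14)
t(j, a) = a*j
t(U(5), 68)/26455 + 24158/48123 = (68*(1/14))/26455 + 24158/48123 = (34/7)*(1/26455) + 24158*(1/48123) = 34/185185 + 24158/48123 = 4475335412/8911657755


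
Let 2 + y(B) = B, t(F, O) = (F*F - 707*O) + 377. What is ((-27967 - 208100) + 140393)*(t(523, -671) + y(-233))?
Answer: -71570657832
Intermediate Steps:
t(F, O) = 377 + F**2 - 707*O (t(F, O) = (F**2 - 707*O) + 377 = 377 + F**2 - 707*O)
y(B) = -2 + B
((-27967 - 208100) + 140393)*(t(523, -671) + y(-233)) = ((-27967 - 208100) + 140393)*((377 + 523**2 - 707*(-671)) + (-2 - 233)) = (-236067 + 140393)*((377 + 273529 + 474397) - 235) = -95674*(748303 - 235) = -95674*748068 = -71570657832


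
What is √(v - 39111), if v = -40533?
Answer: 2*I*√19911 ≈ 282.21*I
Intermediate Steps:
√(v - 39111) = √(-40533 - 39111) = √(-79644) = 2*I*√19911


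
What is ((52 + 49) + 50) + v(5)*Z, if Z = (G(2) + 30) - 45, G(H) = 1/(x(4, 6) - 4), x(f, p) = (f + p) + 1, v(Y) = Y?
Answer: 537/7 ≈ 76.714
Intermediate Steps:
x(f, p) = 1 + f + p
G(H) = ⅐ (G(H) = 1/((1 + 4 + 6) - 4) = 1/(11 - 4) = 1/7 = ⅐)
Z = -104/7 (Z = (⅐ + 30) - 45 = 211/7 - 45 = -104/7 ≈ -14.857)
((52 + 49) + 50) + v(5)*Z = ((52 + 49) + 50) + 5*(-104/7) = (101 + 50) - 520/7 = 151 - 520/7 = 537/7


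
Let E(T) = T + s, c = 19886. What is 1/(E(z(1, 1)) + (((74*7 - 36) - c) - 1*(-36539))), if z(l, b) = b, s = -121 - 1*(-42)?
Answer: 1/17057 ≈ 5.8627e-5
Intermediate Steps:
s = -79 (s = -121 + 42 = -79)
E(T) = -79 + T (E(T) = T - 79 = -79 + T)
1/(E(z(1, 1)) + (((74*7 - 36) - c) - 1*(-36539))) = 1/((-79 + 1) + (((74*7 - 36) - 1*19886) - 1*(-36539))) = 1/(-78 + (((518 - 36) - 19886) + 36539)) = 1/(-78 + ((482 - 19886) + 36539)) = 1/(-78 + (-19404 + 36539)) = 1/(-78 + 17135) = 1/17057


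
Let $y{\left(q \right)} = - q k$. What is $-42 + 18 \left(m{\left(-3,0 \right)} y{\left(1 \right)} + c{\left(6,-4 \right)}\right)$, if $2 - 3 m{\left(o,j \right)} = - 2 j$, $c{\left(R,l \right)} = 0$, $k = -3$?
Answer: $-6$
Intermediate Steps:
$m{\left(o,j \right)} = \frac{2}{3} + \frac{2 j}{3}$ ($m{\left(o,j \right)} = \frac{2}{3} - \frac{\left(-2\right) j}{3} = \frac{2}{3} + \frac{2 j}{3}$)
$y{\left(q \right)} = 3 q$ ($y{\left(q \right)} = - q \left(-3\right) = 3 q$)
$-42 + 18 \left(m{\left(-3,0 \right)} y{\left(1 \right)} + c{\left(6,-4 \right)}\right) = -42 + 18 \left(\left(\frac{2}{3} + \frac{2}{3} \cdot 0\right) 3 \cdot 1 + 0\right) = -42 + 18 \left(\left(\frac{2}{3} + 0\right) 3 + 0\right) = -42 + 18 \left(\frac{2}{3} \cdot 3 + 0\right) = -42 + 18 \left(2 + 0\right) = -42 + 18 \cdot 2 = -42 + 36 = -6$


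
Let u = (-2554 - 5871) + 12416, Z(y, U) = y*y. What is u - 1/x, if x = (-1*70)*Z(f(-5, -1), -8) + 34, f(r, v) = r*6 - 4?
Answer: 322816027/80886 ≈ 3991.0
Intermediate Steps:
f(r, v) = -4 + 6*r (f(r, v) = 6*r - 4 = -4 + 6*r)
Z(y, U) = y²
x = -80886 (x = (-1*70)*(-4 + 6*(-5))² + 34 = -70*(-4 - 30)² + 34 = -70*(-34)² + 34 = -70*1156 + 34 = -80920 + 34 = -80886)
u = 3991 (u = -8425 + 12416 = 3991)
u - 1/x = 3991 - 1/(-80886) = 3991 - 1*(-1/80886) = 3991 + 1/80886 = 322816027/80886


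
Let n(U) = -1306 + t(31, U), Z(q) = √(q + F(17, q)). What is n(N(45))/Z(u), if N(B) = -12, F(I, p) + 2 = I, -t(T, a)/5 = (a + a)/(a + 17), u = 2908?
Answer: -1282*√2923/2923 ≈ -23.712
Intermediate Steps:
t(T, a) = -10*a/(17 + a) (t(T, a) = -5*(a + a)/(a + 17) = -5*2*a/(17 + a) = -10*a/(17 + a))
F(I, p) = -2 + I
Z(q) = √(15 + q) (Z(q) = √(q + (-2 + 17)) = √(q + 15) = √(15 + q))
n(U) = -1306 - 10*U/(17 + U)
n(N(45))/Z(u) = (2*(-11101 - 658*(-12))/(17 - 12))/(√(15 + 2908)) = (2*(-11101 + 7896)/5)/(√2923) = (2*(⅕)*(-3205))*(√2923/2923) = -1282*√2923/2923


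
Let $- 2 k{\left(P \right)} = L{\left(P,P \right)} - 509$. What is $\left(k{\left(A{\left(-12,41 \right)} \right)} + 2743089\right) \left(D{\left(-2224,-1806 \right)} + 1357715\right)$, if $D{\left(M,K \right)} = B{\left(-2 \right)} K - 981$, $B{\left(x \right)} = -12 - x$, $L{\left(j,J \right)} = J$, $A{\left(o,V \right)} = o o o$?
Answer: $3772720005755$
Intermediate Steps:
$A{\left(o,V \right)} = o^{3}$ ($A{\left(o,V \right)} = o^{2} o = o^{3}$)
$k{\left(P \right)} = \frac{509}{2} - \frac{P}{2}$ ($k{\left(P \right)} = - \frac{P - 509}{2} = - \frac{-509 + P}{2} = \frac{509}{2} - \frac{P}{2}$)
$D{\left(M,K \right)} = -981 - 10 K$ ($D{\left(M,K \right)} = \left(-12 - -2\right) K - 981 = \left(-12 + 2\right) K - 981 = - 10 K - 981 = -981 - 10 K$)
$\left(k{\left(A{\left(-12,41 \right)} \right)} + 2743089\right) \left(D{\left(-2224,-1806 \right)} + 1357715\right) = \left(\left(\frac{509}{2} - \frac{\left(-12\right)^{3}}{2}\right) + 2743089\right) \left(\left(-981 - -18060\right) + 1357715\right) = \left(\left(\frac{509}{2} - -864\right) + 2743089\right) \left(\left(-981 + 18060\right) + 1357715\right) = \left(\left(\frac{509}{2} + 864\right) + 2743089\right) \left(17079 + 1357715\right) = \left(\frac{2237}{2} + 2743089\right) 1374794 = \frac{5488415}{2} \cdot 1374794 = 3772720005755$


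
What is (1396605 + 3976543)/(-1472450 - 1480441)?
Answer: -5373148/2952891 ≈ -1.8196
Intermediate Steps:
(1396605 + 3976543)/(-1472450 - 1480441) = 5373148/(-2952891) = 5373148*(-1/2952891) = -5373148/2952891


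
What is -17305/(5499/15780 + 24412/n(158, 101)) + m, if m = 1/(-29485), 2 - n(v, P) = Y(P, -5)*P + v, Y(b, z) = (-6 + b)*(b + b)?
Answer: -2601116397468782049/50486886837265 ≈ -51521.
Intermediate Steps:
Y(b, z) = 2*b*(-6 + b) (Y(b, z) = (-6 + b)*(2*b) = 2*b*(-6 + b))
n(v, P) = 2 - v - 2*P²*(-6 + P) (n(v, P) = 2 - ((2*P*(-6 + P))*P + v) = 2 - (2*P²*(-6 + P) + v) = 2 - (v + 2*P²*(-6 + P)) = 2 + (-v - 2*P²*(-6 + P)) = 2 - v - 2*P²*(-6 + P))
m = -1/29485 ≈ -3.3916e-5
-17305/(5499/15780 + 24412/n(158, 101)) + m = -17305/(5499/15780 + 24412/(2 - 1*158 + 2*101²*(6 - 1*101))) - 1/29485 = -17305/(5499*(1/15780) + 24412/(2 - 158 + 2*10201*(6 - 101))) - 1/29485 = -17305/(1833/5260 + 24412/(2 - 158 + 2*10201*(-95))) - 1/29485 = -17305/(1833/5260 + 24412/(2 - 158 - 1938190)) - 1/29485 = -17305/(1833/5260 + 24412/(-1938346)) - 1/29485 = -17305/(1833/5260 + 24412*(-1/1938346)) - 1/29485 = -17305/(1833/5260 - 12206/969173) - 1/29485 = -17305/1712290549/5097849980 - 1/29485 = -17305*5097849980/1712290549 - 1/29485 = -88218293903900/1712290549 - 1/29485 = -2601116397468782049/50486886837265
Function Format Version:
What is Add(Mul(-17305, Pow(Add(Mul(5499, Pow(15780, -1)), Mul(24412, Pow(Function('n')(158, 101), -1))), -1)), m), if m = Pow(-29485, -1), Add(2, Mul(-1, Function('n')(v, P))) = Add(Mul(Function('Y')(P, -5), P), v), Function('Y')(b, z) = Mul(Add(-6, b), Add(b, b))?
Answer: Rational(-2601116397468782049, 50486886837265) ≈ -51521.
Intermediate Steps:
Function('Y')(b, z) = Mul(2, b, Add(-6, b)) (Function('Y')(b, z) = Mul(Add(-6, b), Mul(2, b)) = Mul(2, b, Add(-6, b)))
Function('n')(v, P) = Add(2, Mul(-1, v), Mul(-2, Pow(P, 2), Add(-6, P))) (Function('n')(v, P) = Add(2, Mul(-1, Add(Mul(Mul(2, P, Add(-6, P)), P), v))) = Add(2, Mul(-1, Add(Mul(2, Pow(P, 2), Add(-6, P)), v))) = Add(2, Mul(-1, Add(v, Mul(2, Pow(P, 2), Add(-6, P))))) = Add(2, Add(Mul(-1, v), Mul(-2, Pow(P, 2), Add(-6, P)))) = Add(2, Mul(-1, v), Mul(-2, Pow(P, 2), Add(-6, P))))
m = Rational(-1, 29485) ≈ -3.3916e-5
Add(Mul(-17305, Pow(Add(Mul(5499, Pow(15780, -1)), Mul(24412, Pow(Function('n')(158, 101), -1))), -1)), m) = Add(Mul(-17305, Pow(Add(Mul(5499, Pow(15780, -1)), Mul(24412, Pow(Add(2, Mul(-1, 158), Mul(2, Pow(101, 2), Add(6, Mul(-1, 101)))), -1))), -1)), Rational(-1, 29485)) = Add(Mul(-17305, Pow(Add(Mul(5499, Rational(1, 15780)), Mul(24412, Pow(Add(2, -158, Mul(2, 10201, Add(6, -101))), -1))), -1)), Rational(-1, 29485)) = Add(Mul(-17305, Pow(Add(Rational(1833, 5260), Mul(24412, Pow(Add(2, -158, Mul(2, 10201, -95)), -1))), -1)), Rational(-1, 29485)) = Add(Mul(-17305, Pow(Add(Rational(1833, 5260), Mul(24412, Pow(Add(2, -158, -1938190), -1))), -1)), Rational(-1, 29485)) = Add(Mul(-17305, Pow(Add(Rational(1833, 5260), Mul(24412, Pow(-1938346, -1))), -1)), Rational(-1, 29485)) = Add(Mul(-17305, Pow(Add(Rational(1833, 5260), Mul(24412, Rational(-1, 1938346))), -1)), Rational(-1, 29485)) = Add(Mul(-17305, Pow(Add(Rational(1833, 5260), Rational(-12206, 969173)), -1)), Rational(-1, 29485)) = Add(Mul(-17305, Pow(Rational(1712290549, 5097849980), -1)), Rational(-1, 29485)) = Add(Mul(-17305, Rational(5097849980, 1712290549)), Rational(-1, 29485)) = Add(Rational(-88218293903900, 1712290549), Rational(-1, 29485)) = Rational(-2601116397468782049, 50486886837265)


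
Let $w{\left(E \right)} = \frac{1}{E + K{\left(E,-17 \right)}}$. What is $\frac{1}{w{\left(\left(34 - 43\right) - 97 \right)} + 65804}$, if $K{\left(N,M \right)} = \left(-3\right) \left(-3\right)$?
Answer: $\frac{97}{6382987} \approx 1.5197 \cdot 10^{-5}$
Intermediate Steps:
$K{\left(N,M \right)} = 9$
$w{\left(E \right)} = \frac{1}{9 + E}$ ($w{\left(E \right)} = \frac{1}{E + 9} = \frac{1}{9 + E}$)
$\frac{1}{w{\left(\left(34 - 43\right) - 97 \right)} + 65804} = \frac{1}{\frac{1}{9 + \left(\left(34 - 43\right) - 97\right)} + 65804} = \frac{1}{\frac{1}{9 - 106} + 65804} = \frac{1}{\frac{1}{-97} + 65804} = \frac{1}{- \frac{1}{97} + 65804} = \frac{1}{\frac{6382987}{97}} = \frac{97}{6382987}$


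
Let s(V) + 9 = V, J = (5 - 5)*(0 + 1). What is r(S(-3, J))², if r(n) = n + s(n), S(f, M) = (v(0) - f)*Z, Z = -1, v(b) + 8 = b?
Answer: 1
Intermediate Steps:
v(b) = -8 + b
J = 0 (J = 0*1 = 0)
s(V) = -9 + V
S(f, M) = 8 + f (S(f, M) = ((-8 + 0) - f)*(-1) = (-8 - f)*(-1) = 8 + f)
r(n) = -9 + 2*n (r(n) = n + (-9 + n) = -9 + 2*n)
r(S(-3, J))² = (-9 + 2*(8 - 3))² = (-9 + 2*5)² = (-9 + 10)² = 1² = 1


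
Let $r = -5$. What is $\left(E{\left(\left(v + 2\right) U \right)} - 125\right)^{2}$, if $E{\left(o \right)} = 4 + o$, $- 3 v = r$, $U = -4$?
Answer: $\frac{165649}{9} \approx 18405.0$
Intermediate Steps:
$v = \frac{5}{3}$ ($v = \left(- \frac{1}{3}\right) \left(-5\right) = \frac{5}{3} \approx 1.6667$)
$\left(E{\left(\left(v + 2\right) U \right)} - 125\right)^{2} = \left(\left(4 + \left(\frac{5}{3} + 2\right) \left(-4\right)\right) - 125\right)^{2} = \left(\left(4 + \frac{11}{3} \left(-4\right)\right) - 125\right)^{2} = \left(\left(4 - \frac{44}{3}\right) - 125\right)^{2} = \left(- \frac{32}{3} - 125\right)^{2} = \left(- \frac{407}{3}\right)^{2} = \frac{165649}{9}$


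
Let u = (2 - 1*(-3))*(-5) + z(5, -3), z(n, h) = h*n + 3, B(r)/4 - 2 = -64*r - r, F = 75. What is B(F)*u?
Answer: 721204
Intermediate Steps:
B(r) = 8 - 260*r (B(r) = 8 + 4*(-64*r - r) = 8 + 4*(-65*r) = 8 - 260*r)
z(n, h) = 3 + h*n
u = -37 (u = (2 - 1*(-3))*(-5) + (3 - 3*5) = (2 + 3)*(-5) + (3 - 15) = 5*(-5) - 12 = -25 - 12 = -37)
B(F)*u = (8 - 260*75)*(-37) = (8 - 19500)*(-37) = -19492*(-37) = 721204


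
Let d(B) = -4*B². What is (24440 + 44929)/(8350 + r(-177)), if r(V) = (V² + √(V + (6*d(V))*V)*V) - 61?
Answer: -101787446/154365310393 - 1364257*√133085415/463095931179 ≈ -0.034645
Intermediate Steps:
r(V) = -61 + V² + V*√(V - 24*V³) (r(V) = (V² + √(V + (6*(-4*V²))*V)*V) - 61 = (V² + √(V + (-24*V²)*V)*V) - 61 = (V² + √(V - 24*V³)*V) - 61 = (V² + V*√(V - 24*V³)) - 61 = -61 + V² + V*√(V - 24*V³))
(24440 + 44929)/(8350 + r(-177)) = (24440 + 44929)/(8350 + (-61 + (-177)² - 177*√(-177 - 24*(-177)³))) = 69369/(8350 + (-61 + 31329 - 177*√(-177 - 24*(-5545233)))) = 69369/(8350 + (-61 + 31329 - 177*√(-177 + 133085592))) = 69369/(8350 + (-61 + 31329 - 177*√133085415)) = 69369/(8350 + (31268 - 177*√133085415)) = 69369/(39618 - 177*√133085415)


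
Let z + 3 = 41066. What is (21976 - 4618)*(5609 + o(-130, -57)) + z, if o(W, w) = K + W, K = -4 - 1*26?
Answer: 94624805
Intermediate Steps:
K = -30 (K = -4 - 26 = -30)
z = 41063 (z = -3 + 41066 = 41063)
o(W, w) = -30 + W
(21976 - 4618)*(5609 + o(-130, -57)) + z = (21976 - 4618)*(5609 + (-30 - 130)) + 41063 = 17358*(5609 - 160) + 41063 = 17358*5449 + 41063 = 94583742 + 41063 = 94624805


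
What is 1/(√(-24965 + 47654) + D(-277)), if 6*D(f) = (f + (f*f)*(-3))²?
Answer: 79670482944/705265094725577007703 - 27*√2521/705265094725577007703 ≈ 1.1297e-10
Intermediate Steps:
D(f) = (f - 3*f²)²/6 (D(f) = (f + (f*f)*(-3))²/6 = (f + f²*(-3))²/6 = (f - 3*f²)²/6)
1/(√(-24965 + 47654) + D(-277)) = 1/(√(-24965 + 47654) + (⅙)*(-277)²*(-1 + 3*(-277))²) = 1/(√22689 + (⅙)*76729*(-1 - 831)²) = 1/(3*√2521 + (⅙)*76729*(-832)²) = 1/(3*√2521 + (⅙)*76729*692224) = 1/(3*√2521 + 26556827648/3) = 1/(26556827648/3 + 3*√2521)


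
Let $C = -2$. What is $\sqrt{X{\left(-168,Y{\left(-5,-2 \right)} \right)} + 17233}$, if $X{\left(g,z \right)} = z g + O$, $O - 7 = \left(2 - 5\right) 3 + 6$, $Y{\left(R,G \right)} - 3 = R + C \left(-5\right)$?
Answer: $\sqrt{15893} \approx 126.07$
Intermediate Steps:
$Y{\left(R,G \right)} = 13 + R$ ($Y{\left(R,G \right)} = 3 + \left(R - -10\right) = 3 + \left(R + 10\right) = 3 + \left(10 + R\right) = 13 + R$)
$O = 4$ ($O = 7 + \left(\left(2 - 5\right) 3 + 6\right) = 7 + \left(\left(-3\right) 3 + 6\right) = 7 + \left(-9 + 6\right) = 7 - 3 = 4$)
$X{\left(g,z \right)} = 4 + g z$ ($X{\left(g,z \right)} = z g + 4 = g z + 4 = 4 + g z$)
$\sqrt{X{\left(-168,Y{\left(-5,-2 \right)} \right)} + 17233} = \sqrt{\left(4 - 168 \left(13 - 5\right)\right) + 17233} = \sqrt{\left(4 - 1344\right) + 17233} = \sqrt{-1340 + 17233} = \sqrt{15893}$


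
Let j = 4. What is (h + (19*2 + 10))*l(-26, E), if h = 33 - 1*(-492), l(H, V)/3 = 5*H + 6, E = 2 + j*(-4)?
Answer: -213156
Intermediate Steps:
E = -14 (E = 2 + 4*(-4) = 2 - 16 = -14)
l(H, V) = 18 + 15*H (l(H, V) = 3*(5*H + 6) = 3*(6 + 5*H) = 18 + 15*H)
h = 525 (h = 33 + 492 = 525)
(h + (19*2 + 10))*l(-26, E) = (525 + (19*2 + 10))*(18 + 15*(-26)) = (525 + (38 + 10))*(18 - 390) = (525 + 48)*(-372) = 573*(-372) = -213156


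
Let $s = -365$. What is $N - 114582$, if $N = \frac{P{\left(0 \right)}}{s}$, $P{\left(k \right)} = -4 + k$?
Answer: $- \frac{41822426}{365} \approx -1.1458 \cdot 10^{5}$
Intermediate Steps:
$N = \frac{4}{365}$ ($N = \frac{-4 + 0}{-365} = \left(-4\right) \left(- \frac{1}{365}\right) = \frac{4}{365} \approx 0.010959$)
$N - 114582 = \frac{4}{365} - 114582 = - \frac{41822426}{365}$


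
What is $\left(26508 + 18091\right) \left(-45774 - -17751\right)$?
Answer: $-1249797777$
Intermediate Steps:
$\left(26508 + 18091\right) \left(-45774 - -17751\right) = 44599 \left(-45774 + \left(-6981 + 24732\right)\right) = 44599 \left(-45774 + 17751\right) = 44599 \left(-28023\right) = -1249797777$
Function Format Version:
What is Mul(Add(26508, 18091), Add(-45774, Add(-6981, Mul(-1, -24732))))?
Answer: -1249797777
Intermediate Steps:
Mul(Add(26508, 18091), Add(-45774, Add(-6981, Mul(-1, -24732)))) = Mul(44599, Add(-45774, Add(-6981, 24732))) = Mul(44599, Add(-45774, 17751)) = Mul(44599, -28023) = -1249797777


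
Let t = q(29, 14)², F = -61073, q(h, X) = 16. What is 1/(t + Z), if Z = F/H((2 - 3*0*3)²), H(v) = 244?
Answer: 244/1391 ≈ 0.17541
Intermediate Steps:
t = 256 (t = 16² = 256)
Z = -61073/244 ≈ -250.30
1/(t + Z) = 1/(256 - 61073/244) = 1/(1391/244) = 244/1391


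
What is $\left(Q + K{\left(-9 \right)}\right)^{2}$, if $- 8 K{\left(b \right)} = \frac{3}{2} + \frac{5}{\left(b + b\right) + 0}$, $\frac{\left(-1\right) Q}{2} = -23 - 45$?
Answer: $\frac{95667961}{5184} \approx 18454.0$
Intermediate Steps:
$Q = 136$ ($Q = - 2 \left(-23 - 45\right) = \left(-2\right) \left(-68\right) = 136$)
$K{\left(b \right)} = - \frac{3}{16} - \frac{5}{16 b}$ ($K{\left(b \right)} = - \frac{\frac{3}{2} + \frac{5}{\left(b + b\right) + 0}}{8} = - \frac{3 \cdot \frac{1}{2} + \frac{5}{2 b + 0}}{8} = - \frac{\frac{3}{2} + \frac{5}{2 b}}{8} = - \frac{3}{16} - \frac{5}{16 b}$)
$\left(Q + K{\left(-9 \right)}\right)^{2} = \left(136 + \frac{-5 - -27}{16 \left(-9\right)}\right)^{2} = \left(136 + \frac{1}{16} \left(- \frac{1}{9}\right) \left(-5 + 27\right)\right)^{2} = \left(136 + \frac{1}{16} \left(- \frac{1}{9}\right) 22\right)^{2} = \left(136 - \frac{11}{72}\right)^{2} = \left(\frac{9781}{72}\right)^{2} = \frac{95667961}{5184}$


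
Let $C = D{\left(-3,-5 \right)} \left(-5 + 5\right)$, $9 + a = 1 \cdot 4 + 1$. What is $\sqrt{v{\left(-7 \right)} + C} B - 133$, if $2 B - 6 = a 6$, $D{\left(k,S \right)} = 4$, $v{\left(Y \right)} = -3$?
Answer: $-133 - 9 i \sqrt{3} \approx -133.0 - 15.588 i$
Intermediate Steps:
$a = -4$ ($a = -9 + \left(1 \cdot 4 + 1\right) = -9 + \left(4 + 1\right) = -9 + 5 = -4$)
$C = 0$ ($C = 4 \left(-5 + 5\right) = 4 \cdot 0 = 0$)
$B = -9$ ($B = 3 + \frac{\left(-4\right) 6}{2} = 3 + \frac{1}{2} \left(-24\right) = 3 - 12 = -9$)
$\sqrt{v{\left(-7 \right)} + C} B - 133 = \sqrt{-3 + 0} \left(-9\right) - 133 = \sqrt{-3} \left(-9\right) - 133 = i \sqrt{3} \left(-9\right) - 133 = - 9 i \sqrt{3} - 133 = -133 - 9 i \sqrt{3}$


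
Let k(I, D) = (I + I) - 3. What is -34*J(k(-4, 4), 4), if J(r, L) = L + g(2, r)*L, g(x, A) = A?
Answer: 1360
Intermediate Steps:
k(I, D) = -3 + 2*I (k(I, D) = 2*I - 3 = -3 + 2*I)
J(r, L) = L + L*r (J(r, L) = L + r*L = L + L*r)
-34*J(k(-4, 4), 4) = -136*(1 + (-3 + 2*(-4))) = -136*(1 + (-3 - 8)) = -136*(1 - 11) = -136*(-10) = -34*(-40) = 1360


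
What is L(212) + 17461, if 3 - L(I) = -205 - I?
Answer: 17881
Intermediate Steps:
L(I) = 208 + I (L(I) = 3 - (-205 - I) = 3 + (205 + I) = 208 + I)
L(212) + 17461 = (208 + 212) + 17461 = 420 + 17461 = 17881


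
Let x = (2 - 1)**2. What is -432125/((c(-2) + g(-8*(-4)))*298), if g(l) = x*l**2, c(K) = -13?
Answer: -432125/301278 ≈ -1.4343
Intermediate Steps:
x = 1 (x = 1**2 = 1)
g(l) = l**2 (g(l) = 1*l**2 = l**2)
-432125/((c(-2) + g(-8*(-4)))*298) = -432125/((-13 + (-8*(-4))**2)*298) = -432125/((-13 + 32**2)*298) = -432125/((-13 + 1024)*298) = -432125/(1011*298) = -432125/301278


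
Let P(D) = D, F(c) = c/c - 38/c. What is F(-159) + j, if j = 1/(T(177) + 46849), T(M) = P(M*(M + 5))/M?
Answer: 1029474/830881 ≈ 1.2390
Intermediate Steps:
F(c) = 1 - 38/c
T(M) = 5 + M (T(M) = (M*(M + 5))/M = (M*(5 + M))/M = 5 + M)
j = 1/47031 (j = 1/((5 + 177) + 46849) = 1/(182 + 46849) = 1/47031 ≈ 2.1263e-5)
F(-159) + j = (-38 - 159)/(-159) + 1/47031 = -1/159*(-197) + 1/47031 = 197/159 + 1/47031 = 1029474/830881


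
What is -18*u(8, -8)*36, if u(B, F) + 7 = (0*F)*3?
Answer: 4536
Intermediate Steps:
u(B, F) = -7 (u(B, F) = -7 + (0*F)*3 = -7 + 0*3 = -7 + 0 = -7)
-18*u(8, -8)*36 = -18*(-7)*36 = 126*36 = 4536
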